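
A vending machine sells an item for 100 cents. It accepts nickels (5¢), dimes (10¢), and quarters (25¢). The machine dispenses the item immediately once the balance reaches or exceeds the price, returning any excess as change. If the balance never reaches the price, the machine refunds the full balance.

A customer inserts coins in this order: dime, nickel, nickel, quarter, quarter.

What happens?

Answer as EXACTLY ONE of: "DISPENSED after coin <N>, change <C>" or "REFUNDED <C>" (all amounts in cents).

Answer: REFUNDED 70

Derivation:
Price: 100¢
Coin 1 (dime, 10¢): balance = 10¢
Coin 2 (nickel, 5¢): balance = 15¢
Coin 3 (nickel, 5¢): balance = 20¢
Coin 4 (quarter, 25¢): balance = 45¢
Coin 5 (quarter, 25¢): balance = 70¢
All coins inserted, balance 70¢ < price 100¢ → REFUND 70¢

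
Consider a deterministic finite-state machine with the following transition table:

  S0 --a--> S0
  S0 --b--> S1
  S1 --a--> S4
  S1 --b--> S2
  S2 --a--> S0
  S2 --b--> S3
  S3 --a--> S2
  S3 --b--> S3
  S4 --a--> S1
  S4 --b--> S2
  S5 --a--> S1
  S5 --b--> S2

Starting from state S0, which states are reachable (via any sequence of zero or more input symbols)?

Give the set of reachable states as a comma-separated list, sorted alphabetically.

Answer: S0, S1, S2, S3, S4

Derivation:
BFS from S0:
  visit S0: S0--a-->S0 (seen), S0--b-->S1 (new)
  visit S1: S1--a-->S4 (new), S1--b-->S2 (new)
  visit S4: S4--a-->S1 (seen), S4--b-->S2 (seen)
  visit S2: S2--a-->S0 (seen), S2--b-->S3 (new)
  visit S3: S3--a-->S2 (seen), S3--b-->S3 (seen)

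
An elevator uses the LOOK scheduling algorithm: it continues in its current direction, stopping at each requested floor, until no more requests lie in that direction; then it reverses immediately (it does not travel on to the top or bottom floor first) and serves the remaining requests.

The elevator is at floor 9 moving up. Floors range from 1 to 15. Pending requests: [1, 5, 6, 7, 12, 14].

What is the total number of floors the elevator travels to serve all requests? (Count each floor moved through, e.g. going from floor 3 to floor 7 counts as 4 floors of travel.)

Start at floor 9 moving up, LOOK stop order: [12, 14, 7, 6, 5, 1]
  9 → 12: |12-9| = 3, total = 3
  12 → 14: |14-12| = 2, total = 5
  14 → 7: |7-14| = 7, total = 12
  7 → 6: |6-7| = 1, total = 13
  6 → 5: |5-6| = 1, total = 14
  5 → 1: |1-5| = 4, total = 18

Answer: 18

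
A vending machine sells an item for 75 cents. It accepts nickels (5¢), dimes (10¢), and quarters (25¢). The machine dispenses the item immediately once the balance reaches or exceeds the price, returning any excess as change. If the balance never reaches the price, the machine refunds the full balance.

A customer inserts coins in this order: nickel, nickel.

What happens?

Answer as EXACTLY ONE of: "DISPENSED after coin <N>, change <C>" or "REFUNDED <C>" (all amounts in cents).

Price: 75¢
Coin 1 (nickel, 5¢): balance = 5¢
Coin 2 (nickel, 5¢): balance = 10¢
All coins inserted, balance 10¢ < price 75¢ → REFUND 10¢

Answer: REFUNDED 10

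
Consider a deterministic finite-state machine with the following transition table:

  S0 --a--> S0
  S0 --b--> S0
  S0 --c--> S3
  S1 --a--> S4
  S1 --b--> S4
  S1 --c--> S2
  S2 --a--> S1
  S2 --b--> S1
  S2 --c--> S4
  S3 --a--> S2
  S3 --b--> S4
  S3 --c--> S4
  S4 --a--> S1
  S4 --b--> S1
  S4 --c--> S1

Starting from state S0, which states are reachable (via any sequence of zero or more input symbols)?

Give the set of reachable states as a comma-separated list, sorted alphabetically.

Answer: S0, S1, S2, S3, S4

Derivation:
BFS from S0:
  visit S0: S0--a-->S0 (seen), S0--b-->S0 (seen), S0--c-->S3 (new)
  visit S3: S3--a-->S2 (new), S3--b-->S4 (new), S3--c-->S4 (seen)
  visit S2: S2--a-->S1 (new), S2--b-->S1 (seen), S2--c-->S4 (seen)
  visit S4: S4--a-->S1 (seen), S4--b-->S1 (seen), S4--c-->S1 (seen)
  visit S1: S1--a-->S4 (seen), S1--b-->S4 (seen), S1--c-->S2 (seen)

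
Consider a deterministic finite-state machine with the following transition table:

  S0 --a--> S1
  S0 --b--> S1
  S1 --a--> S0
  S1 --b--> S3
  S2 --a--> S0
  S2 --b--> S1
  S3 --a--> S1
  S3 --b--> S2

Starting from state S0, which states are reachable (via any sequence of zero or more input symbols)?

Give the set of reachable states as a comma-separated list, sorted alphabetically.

BFS from S0:
  visit S0: S0--a-->S1 (new), S0--b-->S1 (seen)
  visit S1: S1--a-->S0 (seen), S1--b-->S3 (new)
  visit S3: S3--a-->S1 (seen), S3--b-->S2 (new)
  visit S2: S2--a-->S0 (seen), S2--b-->S1 (seen)

Answer: S0, S1, S2, S3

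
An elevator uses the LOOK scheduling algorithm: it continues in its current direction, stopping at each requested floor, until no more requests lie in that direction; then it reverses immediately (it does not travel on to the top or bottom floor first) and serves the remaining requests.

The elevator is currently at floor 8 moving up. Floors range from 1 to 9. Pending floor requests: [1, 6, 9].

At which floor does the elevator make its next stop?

Answer: 9

Derivation:
Current floor: 8, direction: up
Requests above: [9]
Requests below: [1, 6]
Moving up and requests lie above → nearest above is min([9]) = 9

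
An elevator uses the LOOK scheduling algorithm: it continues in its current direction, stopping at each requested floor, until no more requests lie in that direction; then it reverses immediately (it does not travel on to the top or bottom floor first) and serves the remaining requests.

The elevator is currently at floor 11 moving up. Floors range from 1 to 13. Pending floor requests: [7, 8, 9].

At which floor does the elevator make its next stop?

Answer: 9

Derivation:
Current floor: 11, direction: up
Requests above: []
Requests below: [7, 8, 9]
Moving up but no requests above → reverse; nearest below is max([7, 8, 9]) = 9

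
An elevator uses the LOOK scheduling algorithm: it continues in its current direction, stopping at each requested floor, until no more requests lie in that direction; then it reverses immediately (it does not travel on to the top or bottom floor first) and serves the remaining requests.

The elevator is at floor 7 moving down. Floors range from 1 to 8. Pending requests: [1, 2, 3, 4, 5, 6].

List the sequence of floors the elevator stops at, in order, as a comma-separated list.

Answer: 6, 5, 4, 3, 2, 1

Derivation:
Current: 7, moving DOWN
Serve below first (descending): [6, 5, 4, 3, 2, 1]
Then reverse, serve above (ascending): []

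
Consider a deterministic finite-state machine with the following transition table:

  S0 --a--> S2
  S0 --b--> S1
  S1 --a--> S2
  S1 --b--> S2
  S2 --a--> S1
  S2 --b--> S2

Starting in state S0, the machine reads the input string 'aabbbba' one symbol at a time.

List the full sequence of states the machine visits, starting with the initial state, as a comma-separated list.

Start: S0
  read 'a': S0 --a--> S2
  read 'a': S2 --a--> S1
  read 'b': S1 --b--> S2
  read 'b': S2 --b--> S2
  read 'b': S2 --b--> S2
  read 'b': S2 --b--> S2
  read 'a': S2 --a--> S1

Answer: S0, S2, S1, S2, S2, S2, S2, S1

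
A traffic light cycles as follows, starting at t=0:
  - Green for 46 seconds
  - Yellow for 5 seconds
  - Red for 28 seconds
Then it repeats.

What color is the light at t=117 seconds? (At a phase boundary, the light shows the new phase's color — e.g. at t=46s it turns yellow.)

Cycle length = 46 + 5 + 28 = 79s
t = 117, phase_t = 117 mod 79 = 38
38 < 46 (green end) → GREEN

Answer: green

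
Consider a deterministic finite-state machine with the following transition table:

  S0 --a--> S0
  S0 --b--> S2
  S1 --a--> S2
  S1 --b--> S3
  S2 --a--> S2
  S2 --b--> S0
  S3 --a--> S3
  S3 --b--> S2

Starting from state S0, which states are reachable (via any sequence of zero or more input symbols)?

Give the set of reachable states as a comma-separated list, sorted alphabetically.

BFS from S0:
  visit S0: S0--a-->S0 (seen), S0--b-->S2 (new)
  visit S2: S2--a-->S2 (seen), S2--b-->S0 (seen)

Answer: S0, S2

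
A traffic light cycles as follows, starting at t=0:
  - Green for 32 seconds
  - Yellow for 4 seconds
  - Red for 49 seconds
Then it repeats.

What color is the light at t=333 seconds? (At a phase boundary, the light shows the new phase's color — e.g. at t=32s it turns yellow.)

Cycle length = 32 + 4 + 49 = 85s
t = 333, phase_t = 333 mod 85 = 78
78 >= 36 → RED

Answer: red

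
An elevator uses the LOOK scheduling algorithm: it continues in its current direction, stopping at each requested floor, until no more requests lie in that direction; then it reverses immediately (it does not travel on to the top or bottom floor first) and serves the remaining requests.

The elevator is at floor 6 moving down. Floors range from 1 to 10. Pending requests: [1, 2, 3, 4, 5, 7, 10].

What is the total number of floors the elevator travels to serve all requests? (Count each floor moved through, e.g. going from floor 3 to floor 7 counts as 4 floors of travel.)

Answer: 14

Derivation:
Start at floor 6 moving down, LOOK stop order: [5, 4, 3, 2, 1, 7, 10]
  6 → 5: |5-6| = 1, total = 1
  5 → 4: |4-5| = 1, total = 2
  4 → 3: |3-4| = 1, total = 3
  3 → 2: |2-3| = 1, total = 4
  2 → 1: |1-2| = 1, total = 5
  1 → 7: |7-1| = 6, total = 11
  7 → 10: |10-7| = 3, total = 14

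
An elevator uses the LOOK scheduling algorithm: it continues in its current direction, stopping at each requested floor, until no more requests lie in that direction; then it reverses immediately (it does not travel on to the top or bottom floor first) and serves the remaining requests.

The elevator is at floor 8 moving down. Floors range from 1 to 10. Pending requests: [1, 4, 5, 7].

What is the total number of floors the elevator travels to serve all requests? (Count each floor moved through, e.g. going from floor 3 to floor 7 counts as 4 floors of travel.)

Answer: 7

Derivation:
Start at floor 8 moving down, LOOK stop order: [7, 5, 4, 1]
  8 → 7: |7-8| = 1, total = 1
  7 → 5: |5-7| = 2, total = 3
  5 → 4: |4-5| = 1, total = 4
  4 → 1: |1-4| = 3, total = 7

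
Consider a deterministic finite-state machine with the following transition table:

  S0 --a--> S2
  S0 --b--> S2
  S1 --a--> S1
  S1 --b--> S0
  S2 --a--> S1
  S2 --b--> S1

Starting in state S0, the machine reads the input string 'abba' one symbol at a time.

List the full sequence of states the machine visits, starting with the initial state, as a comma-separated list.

Start: S0
  read 'a': S0 --a--> S2
  read 'b': S2 --b--> S1
  read 'b': S1 --b--> S0
  read 'a': S0 --a--> S2

Answer: S0, S2, S1, S0, S2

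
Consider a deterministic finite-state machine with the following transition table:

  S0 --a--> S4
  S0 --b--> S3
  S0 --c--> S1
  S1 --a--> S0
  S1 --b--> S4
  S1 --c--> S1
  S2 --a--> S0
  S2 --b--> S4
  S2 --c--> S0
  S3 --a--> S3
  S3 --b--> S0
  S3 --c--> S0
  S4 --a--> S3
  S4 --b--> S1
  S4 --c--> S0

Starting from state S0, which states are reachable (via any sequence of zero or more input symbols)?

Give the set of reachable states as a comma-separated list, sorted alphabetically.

BFS from S0:
  visit S0: S0--a-->S4 (new), S0--b-->S3 (new), S0--c-->S1 (new)
  visit S4: S4--a-->S3 (seen), S4--b-->S1 (seen), S4--c-->S0 (seen)
  visit S3: S3--a-->S3 (seen), S3--b-->S0 (seen), S3--c-->S0 (seen)
  visit S1: S1--a-->S0 (seen), S1--b-->S4 (seen), S1--c-->S1 (seen)

Answer: S0, S1, S3, S4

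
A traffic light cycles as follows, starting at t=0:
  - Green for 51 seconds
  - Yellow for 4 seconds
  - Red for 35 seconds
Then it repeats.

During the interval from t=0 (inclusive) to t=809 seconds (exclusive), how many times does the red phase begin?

Answer: 9

Derivation:
Cycle = 51+4+35 = 90s
red phase starts at t = k*90 + 55 for k=0,1,2,...
Need k*90+55 < 809 → k < 8.378
k ∈ {0, ..., 8} → 9 starts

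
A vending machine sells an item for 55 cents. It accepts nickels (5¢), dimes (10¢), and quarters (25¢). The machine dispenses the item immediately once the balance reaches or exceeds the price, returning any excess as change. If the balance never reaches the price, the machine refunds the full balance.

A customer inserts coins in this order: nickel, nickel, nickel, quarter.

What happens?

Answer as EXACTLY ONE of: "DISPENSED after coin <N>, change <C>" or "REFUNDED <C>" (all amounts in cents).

Answer: REFUNDED 40

Derivation:
Price: 55¢
Coin 1 (nickel, 5¢): balance = 5¢
Coin 2 (nickel, 5¢): balance = 10¢
Coin 3 (nickel, 5¢): balance = 15¢
Coin 4 (quarter, 25¢): balance = 40¢
All coins inserted, balance 40¢ < price 55¢ → REFUND 40¢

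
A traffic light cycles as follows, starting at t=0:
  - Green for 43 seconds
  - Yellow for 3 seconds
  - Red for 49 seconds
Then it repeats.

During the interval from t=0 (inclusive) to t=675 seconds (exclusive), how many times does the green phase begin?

Answer: 8

Derivation:
Cycle = 43+3+49 = 95s
green phase starts at t = k*95 + 0 for k=0,1,2,...
Need k*95+0 < 675 → k < 7.105
k ∈ {0, ..., 7} → 8 starts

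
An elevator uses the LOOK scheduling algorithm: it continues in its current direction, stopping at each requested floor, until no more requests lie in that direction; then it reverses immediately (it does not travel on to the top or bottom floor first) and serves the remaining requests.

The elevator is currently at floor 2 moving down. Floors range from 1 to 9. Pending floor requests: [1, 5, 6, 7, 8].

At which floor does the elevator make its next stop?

Answer: 1

Derivation:
Current floor: 2, direction: down
Requests above: [5, 6, 7, 8]
Requests below: [1]
Moving down and requests lie below → nearest below is max([1]) = 1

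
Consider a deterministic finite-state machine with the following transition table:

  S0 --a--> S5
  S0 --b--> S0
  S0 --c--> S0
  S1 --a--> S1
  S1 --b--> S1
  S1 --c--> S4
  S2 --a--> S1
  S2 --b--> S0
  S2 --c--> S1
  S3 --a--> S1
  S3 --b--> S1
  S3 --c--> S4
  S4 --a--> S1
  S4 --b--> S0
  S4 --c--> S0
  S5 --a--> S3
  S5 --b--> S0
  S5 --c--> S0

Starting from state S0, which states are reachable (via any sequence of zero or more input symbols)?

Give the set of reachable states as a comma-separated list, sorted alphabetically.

Answer: S0, S1, S3, S4, S5

Derivation:
BFS from S0:
  visit S0: S0--a-->S5 (new), S0--b-->S0 (seen), S0--c-->S0 (seen)
  visit S5: S5--a-->S3 (new), S5--b-->S0 (seen), S5--c-->S0 (seen)
  visit S3: S3--a-->S1 (new), S3--b-->S1 (seen), S3--c-->S4 (new)
  visit S1: S1--a-->S1 (seen), S1--b-->S1 (seen), S1--c-->S4 (seen)
  visit S4: S4--a-->S1 (seen), S4--b-->S0 (seen), S4--c-->S0 (seen)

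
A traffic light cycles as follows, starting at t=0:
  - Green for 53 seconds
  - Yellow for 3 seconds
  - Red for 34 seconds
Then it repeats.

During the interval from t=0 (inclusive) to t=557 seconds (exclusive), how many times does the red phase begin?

Cycle = 53+3+34 = 90s
red phase starts at t = k*90 + 56 for k=0,1,2,...
Need k*90+56 < 557 → k < 5.567
k ∈ {0, ..., 5} → 6 starts

Answer: 6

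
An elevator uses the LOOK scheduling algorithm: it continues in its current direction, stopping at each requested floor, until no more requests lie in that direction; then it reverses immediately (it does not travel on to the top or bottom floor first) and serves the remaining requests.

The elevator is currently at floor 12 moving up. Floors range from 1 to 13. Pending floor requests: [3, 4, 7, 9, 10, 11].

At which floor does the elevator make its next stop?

Current floor: 12, direction: up
Requests above: []
Requests below: [3, 4, 7, 9, 10, 11]
Moving up but no requests above → reverse; nearest below is max([3, 4, 7, 9, 10, 11]) = 11

Answer: 11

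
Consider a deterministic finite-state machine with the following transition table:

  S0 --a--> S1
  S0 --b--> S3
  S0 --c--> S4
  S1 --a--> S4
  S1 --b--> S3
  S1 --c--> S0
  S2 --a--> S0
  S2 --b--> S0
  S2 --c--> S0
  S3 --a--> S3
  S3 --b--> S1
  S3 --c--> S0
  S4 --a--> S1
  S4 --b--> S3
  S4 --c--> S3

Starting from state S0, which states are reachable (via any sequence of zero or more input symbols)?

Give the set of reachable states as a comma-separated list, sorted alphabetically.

Answer: S0, S1, S3, S4

Derivation:
BFS from S0:
  visit S0: S0--a-->S1 (new), S0--b-->S3 (new), S0--c-->S4 (new)
  visit S1: S1--a-->S4 (seen), S1--b-->S3 (seen), S1--c-->S0 (seen)
  visit S3: S3--a-->S3 (seen), S3--b-->S1 (seen), S3--c-->S0 (seen)
  visit S4: S4--a-->S1 (seen), S4--b-->S3 (seen), S4--c-->S3 (seen)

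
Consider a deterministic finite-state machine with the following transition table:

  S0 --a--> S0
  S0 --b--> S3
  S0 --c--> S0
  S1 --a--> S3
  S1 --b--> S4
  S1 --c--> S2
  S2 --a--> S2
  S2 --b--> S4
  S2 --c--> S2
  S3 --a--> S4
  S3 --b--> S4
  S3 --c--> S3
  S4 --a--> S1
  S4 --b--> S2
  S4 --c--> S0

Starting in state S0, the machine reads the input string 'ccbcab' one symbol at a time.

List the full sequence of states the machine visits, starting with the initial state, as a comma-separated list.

Answer: S0, S0, S0, S3, S3, S4, S2

Derivation:
Start: S0
  read 'c': S0 --c--> S0
  read 'c': S0 --c--> S0
  read 'b': S0 --b--> S3
  read 'c': S3 --c--> S3
  read 'a': S3 --a--> S4
  read 'b': S4 --b--> S2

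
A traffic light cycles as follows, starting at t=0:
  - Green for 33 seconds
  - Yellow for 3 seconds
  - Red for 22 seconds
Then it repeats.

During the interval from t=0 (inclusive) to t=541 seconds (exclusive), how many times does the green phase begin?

Cycle = 33+3+22 = 58s
green phase starts at t = k*58 + 0 for k=0,1,2,...
Need k*58+0 < 541 → k < 9.328
k ∈ {0, ..., 9} → 10 starts

Answer: 10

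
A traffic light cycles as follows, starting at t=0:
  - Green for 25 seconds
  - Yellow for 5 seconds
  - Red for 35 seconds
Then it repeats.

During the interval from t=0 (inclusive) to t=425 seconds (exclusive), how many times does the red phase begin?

Cycle = 25+5+35 = 65s
red phase starts at t = k*65 + 30 for k=0,1,2,...
Need k*65+30 < 425 → k < 6.077
k ∈ {0, ..., 6} → 7 starts

Answer: 7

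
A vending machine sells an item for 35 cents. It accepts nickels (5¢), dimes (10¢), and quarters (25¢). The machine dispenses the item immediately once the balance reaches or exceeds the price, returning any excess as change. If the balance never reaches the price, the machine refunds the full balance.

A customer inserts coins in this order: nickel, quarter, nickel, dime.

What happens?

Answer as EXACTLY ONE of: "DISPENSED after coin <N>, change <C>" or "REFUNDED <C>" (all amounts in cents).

Answer: DISPENSED after coin 3, change 0

Derivation:
Price: 35¢
Coin 1 (nickel, 5¢): balance = 5¢
Coin 2 (quarter, 25¢): balance = 30¢
Coin 3 (nickel, 5¢): balance = 35¢
  → balance >= price → DISPENSE, change = 35 - 35 = 0¢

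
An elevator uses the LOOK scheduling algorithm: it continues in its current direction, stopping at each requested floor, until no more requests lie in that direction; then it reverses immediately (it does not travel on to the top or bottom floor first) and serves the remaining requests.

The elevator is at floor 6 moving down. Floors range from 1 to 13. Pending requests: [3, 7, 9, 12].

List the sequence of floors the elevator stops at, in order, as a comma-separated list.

Answer: 3, 7, 9, 12

Derivation:
Current: 6, moving DOWN
Serve below first (descending): [3]
Then reverse, serve above (ascending): [7, 9, 12]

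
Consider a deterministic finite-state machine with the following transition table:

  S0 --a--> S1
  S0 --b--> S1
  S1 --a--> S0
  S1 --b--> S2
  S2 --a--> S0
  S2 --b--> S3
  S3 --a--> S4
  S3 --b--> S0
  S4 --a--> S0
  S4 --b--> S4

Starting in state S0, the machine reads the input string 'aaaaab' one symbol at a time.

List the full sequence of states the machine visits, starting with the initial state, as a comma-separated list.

Start: S0
  read 'a': S0 --a--> S1
  read 'a': S1 --a--> S0
  read 'a': S0 --a--> S1
  read 'a': S1 --a--> S0
  read 'a': S0 --a--> S1
  read 'b': S1 --b--> S2

Answer: S0, S1, S0, S1, S0, S1, S2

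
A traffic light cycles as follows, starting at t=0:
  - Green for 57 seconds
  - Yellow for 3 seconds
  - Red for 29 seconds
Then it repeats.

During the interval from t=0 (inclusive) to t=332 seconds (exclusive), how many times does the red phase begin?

Cycle = 57+3+29 = 89s
red phase starts at t = k*89 + 60 for k=0,1,2,...
Need k*89+60 < 332 → k < 3.056
k ∈ {0, ..., 3} → 4 starts

Answer: 4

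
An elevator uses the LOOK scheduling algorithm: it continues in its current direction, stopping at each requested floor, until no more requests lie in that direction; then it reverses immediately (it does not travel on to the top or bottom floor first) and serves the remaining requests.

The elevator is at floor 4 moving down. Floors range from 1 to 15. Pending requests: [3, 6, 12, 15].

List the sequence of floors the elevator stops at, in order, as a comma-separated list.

Current: 4, moving DOWN
Serve below first (descending): [3]
Then reverse, serve above (ascending): [6, 12, 15]

Answer: 3, 6, 12, 15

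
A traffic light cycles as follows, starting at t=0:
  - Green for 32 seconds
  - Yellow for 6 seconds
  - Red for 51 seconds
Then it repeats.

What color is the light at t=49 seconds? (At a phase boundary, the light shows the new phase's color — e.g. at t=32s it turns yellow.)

Cycle length = 32 + 6 + 51 = 89s
t = 49, phase_t = 49 mod 89 = 49
49 >= 38 → RED

Answer: red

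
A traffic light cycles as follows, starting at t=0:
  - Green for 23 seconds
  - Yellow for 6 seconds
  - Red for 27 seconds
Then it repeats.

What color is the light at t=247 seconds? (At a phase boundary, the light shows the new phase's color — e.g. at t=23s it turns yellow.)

Answer: yellow

Derivation:
Cycle length = 23 + 6 + 27 = 56s
t = 247, phase_t = 247 mod 56 = 23
23 <= 23 < 29 (yellow end) → YELLOW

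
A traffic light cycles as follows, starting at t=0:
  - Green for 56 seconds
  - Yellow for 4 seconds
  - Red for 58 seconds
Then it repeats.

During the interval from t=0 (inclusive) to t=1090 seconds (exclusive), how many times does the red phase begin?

Cycle = 56+4+58 = 118s
red phase starts at t = k*118 + 60 for k=0,1,2,...
Need k*118+60 < 1090 → k < 8.729
k ∈ {0, ..., 8} → 9 starts

Answer: 9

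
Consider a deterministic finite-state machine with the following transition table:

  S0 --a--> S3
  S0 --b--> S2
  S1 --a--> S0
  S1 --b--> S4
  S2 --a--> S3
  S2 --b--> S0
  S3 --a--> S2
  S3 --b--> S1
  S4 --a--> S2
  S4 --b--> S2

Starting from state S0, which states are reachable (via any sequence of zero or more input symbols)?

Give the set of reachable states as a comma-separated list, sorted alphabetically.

Answer: S0, S1, S2, S3, S4

Derivation:
BFS from S0:
  visit S0: S0--a-->S3 (new), S0--b-->S2 (new)
  visit S3: S3--a-->S2 (seen), S3--b-->S1 (new)
  visit S2: S2--a-->S3 (seen), S2--b-->S0 (seen)
  visit S1: S1--a-->S0 (seen), S1--b-->S4 (new)
  visit S4: S4--a-->S2 (seen), S4--b-->S2 (seen)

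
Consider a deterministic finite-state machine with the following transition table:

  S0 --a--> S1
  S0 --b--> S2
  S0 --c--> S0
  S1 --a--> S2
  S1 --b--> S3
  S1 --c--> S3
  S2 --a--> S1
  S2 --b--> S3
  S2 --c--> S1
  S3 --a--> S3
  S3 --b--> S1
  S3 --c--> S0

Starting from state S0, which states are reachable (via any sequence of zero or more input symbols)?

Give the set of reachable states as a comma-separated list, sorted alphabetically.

Answer: S0, S1, S2, S3

Derivation:
BFS from S0:
  visit S0: S0--a-->S1 (new), S0--b-->S2 (new), S0--c-->S0 (seen)
  visit S1: S1--a-->S2 (seen), S1--b-->S3 (new), S1--c-->S3 (seen)
  visit S2: S2--a-->S1 (seen), S2--b-->S3 (seen), S2--c-->S1 (seen)
  visit S3: S3--a-->S3 (seen), S3--b-->S1 (seen), S3--c-->S0 (seen)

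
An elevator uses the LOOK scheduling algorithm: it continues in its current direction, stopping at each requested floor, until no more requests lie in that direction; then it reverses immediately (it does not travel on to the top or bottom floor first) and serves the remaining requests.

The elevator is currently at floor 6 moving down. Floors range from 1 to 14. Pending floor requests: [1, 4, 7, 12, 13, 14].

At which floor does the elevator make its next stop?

Answer: 4

Derivation:
Current floor: 6, direction: down
Requests above: [7, 12, 13, 14]
Requests below: [1, 4]
Moving down and requests lie below → nearest below is max([1, 4]) = 4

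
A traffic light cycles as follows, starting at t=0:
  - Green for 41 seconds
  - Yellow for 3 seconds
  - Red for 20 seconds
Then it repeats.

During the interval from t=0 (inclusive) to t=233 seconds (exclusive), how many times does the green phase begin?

Answer: 4

Derivation:
Cycle = 41+3+20 = 64s
green phase starts at t = k*64 + 0 for k=0,1,2,...
Need k*64+0 < 233 → k < 3.641
k ∈ {0, ..., 3} → 4 starts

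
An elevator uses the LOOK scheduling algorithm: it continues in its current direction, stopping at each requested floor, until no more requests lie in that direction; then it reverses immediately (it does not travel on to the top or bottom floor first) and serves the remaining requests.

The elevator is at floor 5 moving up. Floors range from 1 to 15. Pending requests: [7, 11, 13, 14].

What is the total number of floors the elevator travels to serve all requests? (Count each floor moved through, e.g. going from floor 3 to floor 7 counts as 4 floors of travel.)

Answer: 9

Derivation:
Start at floor 5 moving up, LOOK stop order: [7, 11, 13, 14]
  5 → 7: |7-5| = 2, total = 2
  7 → 11: |11-7| = 4, total = 6
  11 → 13: |13-11| = 2, total = 8
  13 → 14: |14-13| = 1, total = 9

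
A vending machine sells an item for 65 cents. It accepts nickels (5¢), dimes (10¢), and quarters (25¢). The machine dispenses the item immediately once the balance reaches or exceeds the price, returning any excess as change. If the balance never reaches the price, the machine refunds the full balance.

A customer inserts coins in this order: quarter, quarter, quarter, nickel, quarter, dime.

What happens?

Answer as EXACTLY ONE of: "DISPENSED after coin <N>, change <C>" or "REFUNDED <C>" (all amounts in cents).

Answer: DISPENSED after coin 3, change 10

Derivation:
Price: 65¢
Coin 1 (quarter, 25¢): balance = 25¢
Coin 2 (quarter, 25¢): balance = 50¢
Coin 3 (quarter, 25¢): balance = 75¢
  → balance >= price → DISPENSE, change = 75 - 65 = 10¢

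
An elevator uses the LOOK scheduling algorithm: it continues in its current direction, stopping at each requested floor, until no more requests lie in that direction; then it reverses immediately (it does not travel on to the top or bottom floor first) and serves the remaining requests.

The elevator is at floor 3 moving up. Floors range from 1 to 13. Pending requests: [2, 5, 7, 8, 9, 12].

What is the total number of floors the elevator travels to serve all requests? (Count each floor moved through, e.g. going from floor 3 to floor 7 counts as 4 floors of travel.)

Start at floor 3 moving up, LOOK stop order: [5, 7, 8, 9, 12, 2]
  3 → 5: |5-3| = 2, total = 2
  5 → 7: |7-5| = 2, total = 4
  7 → 8: |8-7| = 1, total = 5
  8 → 9: |9-8| = 1, total = 6
  9 → 12: |12-9| = 3, total = 9
  12 → 2: |2-12| = 10, total = 19

Answer: 19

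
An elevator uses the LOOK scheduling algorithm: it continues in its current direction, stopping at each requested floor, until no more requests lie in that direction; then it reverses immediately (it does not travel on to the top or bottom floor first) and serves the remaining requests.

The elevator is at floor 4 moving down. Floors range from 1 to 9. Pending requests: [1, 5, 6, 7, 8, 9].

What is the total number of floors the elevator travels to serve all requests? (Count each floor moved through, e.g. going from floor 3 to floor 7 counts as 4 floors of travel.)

Answer: 11

Derivation:
Start at floor 4 moving down, LOOK stop order: [1, 5, 6, 7, 8, 9]
  4 → 1: |1-4| = 3, total = 3
  1 → 5: |5-1| = 4, total = 7
  5 → 6: |6-5| = 1, total = 8
  6 → 7: |7-6| = 1, total = 9
  7 → 8: |8-7| = 1, total = 10
  8 → 9: |9-8| = 1, total = 11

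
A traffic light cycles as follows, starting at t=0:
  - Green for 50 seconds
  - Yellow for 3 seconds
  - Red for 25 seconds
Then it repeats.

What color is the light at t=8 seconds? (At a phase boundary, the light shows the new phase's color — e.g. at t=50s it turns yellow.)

Cycle length = 50 + 3 + 25 = 78s
t = 8, phase_t = 8 mod 78 = 8
8 < 50 (green end) → GREEN

Answer: green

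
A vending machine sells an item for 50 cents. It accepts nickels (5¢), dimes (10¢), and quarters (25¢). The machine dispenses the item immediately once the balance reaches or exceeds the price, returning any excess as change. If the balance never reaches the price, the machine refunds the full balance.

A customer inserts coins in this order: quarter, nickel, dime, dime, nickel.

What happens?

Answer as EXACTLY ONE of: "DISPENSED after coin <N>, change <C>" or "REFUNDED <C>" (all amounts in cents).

Price: 50¢
Coin 1 (quarter, 25¢): balance = 25¢
Coin 2 (nickel, 5¢): balance = 30¢
Coin 3 (dime, 10¢): balance = 40¢
Coin 4 (dime, 10¢): balance = 50¢
  → balance >= price → DISPENSE, change = 50 - 50 = 0¢

Answer: DISPENSED after coin 4, change 0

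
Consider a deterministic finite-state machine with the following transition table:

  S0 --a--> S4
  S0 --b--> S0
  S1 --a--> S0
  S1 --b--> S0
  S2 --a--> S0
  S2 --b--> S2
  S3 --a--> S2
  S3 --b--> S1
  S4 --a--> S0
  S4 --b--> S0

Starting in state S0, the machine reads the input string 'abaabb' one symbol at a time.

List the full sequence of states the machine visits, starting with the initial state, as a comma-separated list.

Start: S0
  read 'a': S0 --a--> S4
  read 'b': S4 --b--> S0
  read 'a': S0 --a--> S4
  read 'a': S4 --a--> S0
  read 'b': S0 --b--> S0
  read 'b': S0 --b--> S0

Answer: S0, S4, S0, S4, S0, S0, S0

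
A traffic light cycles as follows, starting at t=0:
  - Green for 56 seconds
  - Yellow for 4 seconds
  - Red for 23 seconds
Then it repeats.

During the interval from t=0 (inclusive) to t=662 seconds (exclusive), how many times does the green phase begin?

Cycle = 56+4+23 = 83s
green phase starts at t = k*83 + 0 for k=0,1,2,...
Need k*83+0 < 662 → k < 7.976
k ∈ {0, ..., 7} → 8 starts

Answer: 8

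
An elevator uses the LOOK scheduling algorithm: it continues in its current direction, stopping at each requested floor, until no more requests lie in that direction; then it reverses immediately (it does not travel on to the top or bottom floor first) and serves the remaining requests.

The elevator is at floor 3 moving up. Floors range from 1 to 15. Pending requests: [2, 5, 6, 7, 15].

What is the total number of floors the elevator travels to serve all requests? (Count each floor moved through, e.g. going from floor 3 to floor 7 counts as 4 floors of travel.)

Answer: 25

Derivation:
Start at floor 3 moving up, LOOK stop order: [5, 6, 7, 15, 2]
  3 → 5: |5-3| = 2, total = 2
  5 → 6: |6-5| = 1, total = 3
  6 → 7: |7-6| = 1, total = 4
  7 → 15: |15-7| = 8, total = 12
  15 → 2: |2-15| = 13, total = 25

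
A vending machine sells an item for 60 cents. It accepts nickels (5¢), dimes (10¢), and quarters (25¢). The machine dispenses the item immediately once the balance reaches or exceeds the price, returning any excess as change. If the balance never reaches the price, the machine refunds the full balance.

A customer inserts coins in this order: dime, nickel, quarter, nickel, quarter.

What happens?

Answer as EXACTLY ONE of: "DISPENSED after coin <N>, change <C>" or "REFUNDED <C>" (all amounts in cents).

Price: 60¢
Coin 1 (dime, 10¢): balance = 10¢
Coin 2 (nickel, 5¢): balance = 15¢
Coin 3 (quarter, 25¢): balance = 40¢
Coin 4 (nickel, 5¢): balance = 45¢
Coin 5 (quarter, 25¢): balance = 70¢
  → balance >= price → DISPENSE, change = 70 - 60 = 10¢

Answer: DISPENSED after coin 5, change 10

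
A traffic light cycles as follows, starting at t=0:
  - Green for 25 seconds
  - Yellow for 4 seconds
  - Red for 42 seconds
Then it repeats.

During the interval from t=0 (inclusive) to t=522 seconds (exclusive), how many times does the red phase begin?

Answer: 7

Derivation:
Cycle = 25+4+42 = 71s
red phase starts at t = k*71 + 29 for k=0,1,2,...
Need k*71+29 < 522 → k < 6.944
k ∈ {0, ..., 6} → 7 starts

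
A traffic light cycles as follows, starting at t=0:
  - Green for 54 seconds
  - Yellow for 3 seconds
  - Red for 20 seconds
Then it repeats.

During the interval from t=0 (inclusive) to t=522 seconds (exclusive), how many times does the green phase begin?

Cycle = 54+3+20 = 77s
green phase starts at t = k*77 + 0 for k=0,1,2,...
Need k*77+0 < 522 → k < 6.779
k ∈ {0, ..., 6} → 7 starts

Answer: 7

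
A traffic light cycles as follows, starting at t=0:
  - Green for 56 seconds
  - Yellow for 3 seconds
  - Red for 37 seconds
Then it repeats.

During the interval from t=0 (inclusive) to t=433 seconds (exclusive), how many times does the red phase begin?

Answer: 4

Derivation:
Cycle = 56+3+37 = 96s
red phase starts at t = k*96 + 59 for k=0,1,2,...
Need k*96+59 < 433 → k < 3.896
k ∈ {0, ..., 3} → 4 starts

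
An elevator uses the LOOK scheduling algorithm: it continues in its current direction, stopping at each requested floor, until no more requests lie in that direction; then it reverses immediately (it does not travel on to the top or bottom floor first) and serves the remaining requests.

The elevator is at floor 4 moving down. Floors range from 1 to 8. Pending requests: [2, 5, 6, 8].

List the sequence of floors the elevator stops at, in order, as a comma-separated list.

Answer: 2, 5, 6, 8

Derivation:
Current: 4, moving DOWN
Serve below first (descending): [2]
Then reverse, serve above (ascending): [5, 6, 8]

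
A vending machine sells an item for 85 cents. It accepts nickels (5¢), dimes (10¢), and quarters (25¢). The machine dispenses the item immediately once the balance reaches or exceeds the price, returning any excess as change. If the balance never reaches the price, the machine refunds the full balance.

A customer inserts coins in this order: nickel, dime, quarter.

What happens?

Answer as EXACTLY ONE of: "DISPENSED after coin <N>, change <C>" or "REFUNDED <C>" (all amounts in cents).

Answer: REFUNDED 40

Derivation:
Price: 85¢
Coin 1 (nickel, 5¢): balance = 5¢
Coin 2 (dime, 10¢): balance = 15¢
Coin 3 (quarter, 25¢): balance = 40¢
All coins inserted, balance 40¢ < price 85¢ → REFUND 40¢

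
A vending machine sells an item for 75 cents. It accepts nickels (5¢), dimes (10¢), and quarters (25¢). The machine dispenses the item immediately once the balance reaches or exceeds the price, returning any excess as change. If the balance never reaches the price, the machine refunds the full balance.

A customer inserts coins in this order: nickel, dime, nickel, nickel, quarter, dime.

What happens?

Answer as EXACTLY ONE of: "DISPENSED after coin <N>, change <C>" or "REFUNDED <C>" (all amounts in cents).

Price: 75¢
Coin 1 (nickel, 5¢): balance = 5¢
Coin 2 (dime, 10¢): balance = 15¢
Coin 3 (nickel, 5¢): balance = 20¢
Coin 4 (nickel, 5¢): balance = 25¢
Coin 5 (quarter, 25¢): balance = 50¢
Coin 6 (dime, 10¢): balance = 60¢
All coins inserted, balance 60¢ < price 75¢ → REFUND 60¢

Answer: REFUNDED 60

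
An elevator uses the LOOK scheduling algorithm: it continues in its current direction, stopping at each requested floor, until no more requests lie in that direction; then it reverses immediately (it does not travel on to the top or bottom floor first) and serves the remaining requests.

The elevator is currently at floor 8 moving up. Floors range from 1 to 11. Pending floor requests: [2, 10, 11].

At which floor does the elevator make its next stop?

Answer: 10

Derivation:
Current floor: 8, direction: up
Requests above: [10, 11]
Requests below: [2]
Moving up and requests lie above → nearest above is min([10, 11]) = 10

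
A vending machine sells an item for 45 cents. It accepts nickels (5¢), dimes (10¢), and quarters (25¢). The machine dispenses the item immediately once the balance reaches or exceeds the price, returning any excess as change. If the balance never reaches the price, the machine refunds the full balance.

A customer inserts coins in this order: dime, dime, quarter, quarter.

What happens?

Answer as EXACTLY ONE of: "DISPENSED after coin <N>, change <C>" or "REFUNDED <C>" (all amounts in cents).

Price: 45¢
Coin 1 (dime, 10¢): balance = 10¢
Coin 2 (dime, 10¢): balance = 20¢
Coin 3 (quarter, 25¢): balance = 45¢
  → balance >= price → DISPENSE, change = 45 - 45 = 0¢

Answer: DISPENSED after coin 3, change 0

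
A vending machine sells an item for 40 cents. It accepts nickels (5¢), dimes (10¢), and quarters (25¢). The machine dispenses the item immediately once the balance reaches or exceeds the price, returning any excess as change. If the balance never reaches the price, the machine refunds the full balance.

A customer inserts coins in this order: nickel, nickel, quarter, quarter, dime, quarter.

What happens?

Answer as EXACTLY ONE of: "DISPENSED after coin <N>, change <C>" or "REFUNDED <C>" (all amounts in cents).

Answer: DISPENSED after coin 4, change 20

Derivation:
Price: 40¢
Coin 1 (nickel, 5¢): balance = 5¢
Coin 2 (nickel, 5¢): balance = 10¢
Coin 3 (quarter, 25¢): balance = 35¢
Coin 4 (quarter, 25¢): balance = 60¢
  → balance >= price → DISPENSE, change = 60 - 40 = 20¢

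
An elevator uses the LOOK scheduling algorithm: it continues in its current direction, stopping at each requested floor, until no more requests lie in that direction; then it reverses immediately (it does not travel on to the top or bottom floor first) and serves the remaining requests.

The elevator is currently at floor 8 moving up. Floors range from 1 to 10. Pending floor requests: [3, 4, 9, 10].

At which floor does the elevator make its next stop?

Answer: 9

Derivation:
Current floor: 8, direction: up
Requests above: [9, 10]
Requests below: [3, 4]
Moving up and requests lie above → nearest above is min([9, 10]) = 9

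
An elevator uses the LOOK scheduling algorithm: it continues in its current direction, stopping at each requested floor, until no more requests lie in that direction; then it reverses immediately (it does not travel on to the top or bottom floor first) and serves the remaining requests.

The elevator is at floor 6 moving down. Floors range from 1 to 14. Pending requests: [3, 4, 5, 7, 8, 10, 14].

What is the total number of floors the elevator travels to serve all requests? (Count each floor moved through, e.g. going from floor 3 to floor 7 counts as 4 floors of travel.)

Answer: 14

Derivation:
Start at floor 6 moving down, LOOK stop order: [5, 4, 3, 7, 8, 10, 14]
  6 → 5: |5-6| = 1, total = 1
  5 → 4: |4-5| = 1, total = 2
  4 → 3: |3-4| = 1, total = 3
  3 → 7: |7-3| = 4, total = 7
  7 → 8: |8-7| = 1, total = 8
  8 → 10: |10-8| = 2, total = 10
  10 → 14: |14-10| = 4, total = 14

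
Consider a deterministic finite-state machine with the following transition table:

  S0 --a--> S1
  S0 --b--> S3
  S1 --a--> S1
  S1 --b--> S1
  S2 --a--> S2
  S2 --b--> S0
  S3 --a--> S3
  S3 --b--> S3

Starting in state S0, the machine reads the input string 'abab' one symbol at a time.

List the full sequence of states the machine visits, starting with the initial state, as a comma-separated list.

Start: S0
  read 'a': S0 --a--> S1
  read 'b': S1 --b--> S1
  read 'a': S1 --a--> S1
  read 'b': S1 --b--> S1

Answer: S0, S1, S1, S1, S1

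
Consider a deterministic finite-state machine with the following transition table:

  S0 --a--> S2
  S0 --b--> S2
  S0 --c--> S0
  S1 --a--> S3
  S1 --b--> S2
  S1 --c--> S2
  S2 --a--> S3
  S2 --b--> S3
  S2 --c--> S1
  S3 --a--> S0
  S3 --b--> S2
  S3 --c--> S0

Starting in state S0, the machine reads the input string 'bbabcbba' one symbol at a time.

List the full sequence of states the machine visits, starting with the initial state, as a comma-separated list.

Answer: S0, S2, S3, S0, S2, S1, S2, S3, S0

Derivation:
Start: S0
  read 'b': S0 --b--> S2
  read 'b': S2 --b--> S3
  read 'a': S3 --a--> S0
  read 'b': S0 --b--> S2
  read 'c': S2 --c--> S1
  read 'b': S1 --b--> S2
  read 'b': S2 --b--> S3
  read 'a': S3 --a--> S0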